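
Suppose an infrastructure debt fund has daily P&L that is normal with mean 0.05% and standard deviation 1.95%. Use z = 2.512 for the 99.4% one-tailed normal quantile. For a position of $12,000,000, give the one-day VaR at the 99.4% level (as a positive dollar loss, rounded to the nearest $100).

$581,800

VaR = −μ + z·σ = −(0.05%) + 2.512 × 1.95% = 4.848%.
On $12,000,000: 0.04848 × $12,000,000 = $581,760.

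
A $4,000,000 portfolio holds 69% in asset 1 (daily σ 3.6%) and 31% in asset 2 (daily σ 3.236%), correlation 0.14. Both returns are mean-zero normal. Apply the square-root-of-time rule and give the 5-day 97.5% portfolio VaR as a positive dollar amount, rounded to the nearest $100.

$491,900

σ_p = √(0.69²·3.6² + 0.31²·3.236² + 2·0.14·0.69·0.31·3.6·3.236) = 2.806%.
σ_{5d} = 2.806% × √5 = 6.274%.
z(97.5%) = 1.960.
VaR = 1.960 × 6.274% = 12.297%; on $4,000,000 that is $491,880.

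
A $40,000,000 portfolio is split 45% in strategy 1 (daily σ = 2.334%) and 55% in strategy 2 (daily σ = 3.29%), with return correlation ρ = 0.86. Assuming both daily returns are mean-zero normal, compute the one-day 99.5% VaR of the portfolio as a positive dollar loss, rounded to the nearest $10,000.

σ_p² = 0.45²·2.334² + 0.55²·3.29² + 2·0.86·0.45·0.55·2.334·3.29 = 7.6463 (%²).
σ_p = √7.6463 = 2.765%.
At 99.5%, z = 2.576.
VaR = 2.576 × 2.765% = 7.123%; on $40,000,000 that is $2,849,200.

$2,850,000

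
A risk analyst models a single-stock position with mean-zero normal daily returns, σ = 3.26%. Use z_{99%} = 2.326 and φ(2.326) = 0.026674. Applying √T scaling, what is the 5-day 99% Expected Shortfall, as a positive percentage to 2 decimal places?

σ_{5d} = 3.26% × √5 = 7.290%.
ES multiplier = φ(z)/(1−α) = 0.026674/0.01 = 2.667.
ES = 7.290% × 2.667 = 19.442%.

19.44%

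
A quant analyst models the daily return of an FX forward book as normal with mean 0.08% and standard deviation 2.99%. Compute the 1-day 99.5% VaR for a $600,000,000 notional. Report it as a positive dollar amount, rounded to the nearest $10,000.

At 99.5% one-sided, z = 2.576.
VaR = −μ + z·σ = −(0.08%) + 2.576 × 2.99% = 7.622%.
On $600,000,000: 0.07622 × $600,000,000 = $45,732,000.

$45,730,000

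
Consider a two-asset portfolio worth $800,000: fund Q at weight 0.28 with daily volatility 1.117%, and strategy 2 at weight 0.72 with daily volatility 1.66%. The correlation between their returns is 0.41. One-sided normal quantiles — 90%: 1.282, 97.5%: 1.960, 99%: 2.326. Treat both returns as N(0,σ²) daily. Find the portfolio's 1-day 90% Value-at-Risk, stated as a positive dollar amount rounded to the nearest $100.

σ_p² = 0.28²·1.117² + 0.72²·1.66² + 2·0.41·0.28·0.72·1.117·1.66 = 1.8328 (%²).
σ_p = √1.8328 = 1.354%.
VaR = 1.282 × 1.354% = 1.736%; on $800,000 that is $13,888.

$13,900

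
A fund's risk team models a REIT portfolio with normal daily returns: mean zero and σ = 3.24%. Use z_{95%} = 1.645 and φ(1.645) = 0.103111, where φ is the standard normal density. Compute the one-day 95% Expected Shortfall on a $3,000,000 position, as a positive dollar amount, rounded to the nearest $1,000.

Tail multiplier: φ(z)/(1−α) = 0.103111 / 0.05 = 2.062.
ES = 3.24% × 2.062 = 6.681%.
On $3,000,000: 0.06681 × $3,000,000 = $200,430.

$200,000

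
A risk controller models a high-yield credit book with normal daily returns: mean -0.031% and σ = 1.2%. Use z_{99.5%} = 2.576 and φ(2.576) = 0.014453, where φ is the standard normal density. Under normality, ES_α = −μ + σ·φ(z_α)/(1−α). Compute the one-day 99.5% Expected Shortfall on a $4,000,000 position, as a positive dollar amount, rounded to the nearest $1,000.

$140,000

Tail multiplier: φ(z)/(1−α) = 0.014453 / 0.005 = 2.891.
ES = −(-0.031%) + 1.2% × 2.891 = 3.500%.
On $4,000,000: 0.03500 × $4,000,000 = $140,000.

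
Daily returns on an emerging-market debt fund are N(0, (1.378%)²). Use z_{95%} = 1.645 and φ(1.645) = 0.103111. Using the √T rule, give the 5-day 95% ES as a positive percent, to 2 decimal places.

6.35%

σ_{5d} = 1.378% × √5 = 3.081%.
ES multiplier = φ(z)/(1−α) = 0.103111/0.05 = 2.062.
ES = 3.081% × 2.062 = 6.353%.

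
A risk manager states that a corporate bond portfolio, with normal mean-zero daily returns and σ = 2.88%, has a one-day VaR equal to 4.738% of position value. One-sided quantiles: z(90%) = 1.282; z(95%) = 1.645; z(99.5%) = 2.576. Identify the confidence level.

Implied z = VaR/σ = 4.738 / 2.88 = 1.645.
This matches z(95%) = 1.645.

95%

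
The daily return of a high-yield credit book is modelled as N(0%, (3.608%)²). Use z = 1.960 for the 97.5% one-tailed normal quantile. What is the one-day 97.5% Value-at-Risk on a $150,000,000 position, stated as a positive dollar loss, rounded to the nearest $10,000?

$10,610,000

VaR = z·σ = 1.960 × 3.608% = 7.072%.
On $150,000,000: 0.07072 × $150,000,000 = $10,608,000.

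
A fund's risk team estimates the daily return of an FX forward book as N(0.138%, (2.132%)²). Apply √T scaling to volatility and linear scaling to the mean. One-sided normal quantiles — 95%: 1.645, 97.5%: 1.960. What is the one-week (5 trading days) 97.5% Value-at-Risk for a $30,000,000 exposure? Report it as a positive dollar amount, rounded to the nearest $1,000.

σ_{5d} = 2.132% × √5 = 4.767%; μ_{5d} = 5 × 0.138% = 0.690%.
VaR = −(0.690%) + 1.960 × 4.767% = 8.653%.
On $30,000,000: 0.08653 × $30,000,000 = $2,595,900.

$2,596,000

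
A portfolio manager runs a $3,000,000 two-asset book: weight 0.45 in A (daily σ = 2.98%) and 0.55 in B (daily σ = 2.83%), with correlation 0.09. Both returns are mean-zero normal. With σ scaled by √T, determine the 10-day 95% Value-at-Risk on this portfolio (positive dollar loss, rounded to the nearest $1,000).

σ_p = √(0.45²·2.98² + 0.55²·2.83² + 2·0.09·0.45·0.55·2.98·2.83) = 2.144%.
σ_{10d} = 2.144% × √10 = 6.780%.
z(95%) = 1.645.
VaR = 1.645 × 6.780% = 11.153%; on $3,000,000 that is $334,590.

$335,000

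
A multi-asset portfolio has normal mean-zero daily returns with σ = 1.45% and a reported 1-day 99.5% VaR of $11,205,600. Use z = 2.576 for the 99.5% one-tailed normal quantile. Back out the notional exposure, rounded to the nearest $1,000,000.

$300,000,000

VaR as a fraction of value: z·σ = 2.576 × 1.45% = 3.7352%.
Position = $11,205,600 / 0.037352 = $300,000,000.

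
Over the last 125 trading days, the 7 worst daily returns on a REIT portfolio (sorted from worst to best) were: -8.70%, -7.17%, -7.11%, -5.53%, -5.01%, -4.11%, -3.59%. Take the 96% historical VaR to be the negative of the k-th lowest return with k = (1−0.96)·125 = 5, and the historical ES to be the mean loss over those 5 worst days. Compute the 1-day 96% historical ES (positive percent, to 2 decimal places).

The 5 worst returns sum to -33.52%.
ES = −(-33.52%) / 5 = 6.704% ≈ 6.70%.

6.70%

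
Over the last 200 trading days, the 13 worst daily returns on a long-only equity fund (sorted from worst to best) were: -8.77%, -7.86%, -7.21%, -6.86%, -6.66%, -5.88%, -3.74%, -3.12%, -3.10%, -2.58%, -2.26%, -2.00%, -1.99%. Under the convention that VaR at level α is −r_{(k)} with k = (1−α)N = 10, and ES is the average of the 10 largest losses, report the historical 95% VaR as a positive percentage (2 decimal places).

k = 10; the 10th lowest return is -2.58%, so VaR = 2.58%.

2.58%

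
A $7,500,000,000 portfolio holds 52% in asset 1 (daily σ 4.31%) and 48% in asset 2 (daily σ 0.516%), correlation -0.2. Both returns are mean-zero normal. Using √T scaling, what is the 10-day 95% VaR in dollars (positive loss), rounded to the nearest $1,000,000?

$860,000,000

σ_p = √(0.52²·4.31² + 0.48²·0.516² + 2·-0.2·0.52·0.48·4.31·0.516) = 2.205%.
σ_{10d} = 2.205% × √10 = 6.973%.
z(95%) = 1.645.
VaR = 1.645 × 6.973% = 11.471%; on $7,500,000,000 that is $860,325,000.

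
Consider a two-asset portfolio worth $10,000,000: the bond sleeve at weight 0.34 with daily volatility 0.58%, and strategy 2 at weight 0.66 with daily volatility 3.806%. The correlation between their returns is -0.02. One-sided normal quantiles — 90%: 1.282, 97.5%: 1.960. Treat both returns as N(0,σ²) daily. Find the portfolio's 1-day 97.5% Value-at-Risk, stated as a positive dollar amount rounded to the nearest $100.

σ_p² = 0.34²·0.58² + 0.66²·3.806² + 2·-0.02·0.34·0.66·0.58·3.806 = 6.3290 (%²).
σ_p = √6.3290 = 2.516%.
VaR = 1.960 × 2.516% = 4.931%; on $10,000,000 that is $493,100.

$493,100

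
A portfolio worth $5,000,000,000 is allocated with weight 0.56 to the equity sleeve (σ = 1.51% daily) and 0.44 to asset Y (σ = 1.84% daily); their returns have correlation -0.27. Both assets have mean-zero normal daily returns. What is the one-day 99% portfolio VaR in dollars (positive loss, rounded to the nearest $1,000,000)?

σ_p² = 0.56²·1.51² + 0.44²·1.84² + 2·-0.27·0.56·0.44·1.51·1.84 = 1.0008 (%²).
σ_p = √1.0008 = 1.000%.
At 99%, z = 2.326.
VaR = 2.326 × 1.000% = 2.326%; on $5,000,000,000 that is $116,300,000.

$116,000,000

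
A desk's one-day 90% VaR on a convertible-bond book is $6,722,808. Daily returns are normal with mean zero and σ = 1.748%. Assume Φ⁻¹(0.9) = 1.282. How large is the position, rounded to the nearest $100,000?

$300,000,000

VaR as a fraction of value: z·σ = 1.282 × 1.748% = 2.24094%.
Position = $6,722,808 / 0.0224094 = $300,000,000.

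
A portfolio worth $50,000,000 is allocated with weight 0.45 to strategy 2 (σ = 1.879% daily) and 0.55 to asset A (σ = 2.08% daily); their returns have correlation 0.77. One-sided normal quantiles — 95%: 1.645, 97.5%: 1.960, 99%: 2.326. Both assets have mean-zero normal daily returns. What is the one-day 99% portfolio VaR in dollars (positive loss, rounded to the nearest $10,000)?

$2,180,000

σ_p² = 0.45²·1.879² + 0.55²·2.08² + 2·0.77·0.45·0.55·1.879·2.08 = 3.5133 (%²).
σ_p = √3.5133 = 1.874%.
VaR = 2.326 × 1.874% = 4.359%; on $50,000,000 that is $2,179,500.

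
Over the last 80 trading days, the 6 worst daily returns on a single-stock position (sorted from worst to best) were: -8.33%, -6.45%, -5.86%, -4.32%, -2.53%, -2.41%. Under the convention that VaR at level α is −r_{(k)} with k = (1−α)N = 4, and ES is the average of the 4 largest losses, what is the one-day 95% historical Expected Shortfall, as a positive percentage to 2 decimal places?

6.24%

The 4 worst returns sum to -24.96%.
ES = −(-24.96%) / 4 = 6.24%.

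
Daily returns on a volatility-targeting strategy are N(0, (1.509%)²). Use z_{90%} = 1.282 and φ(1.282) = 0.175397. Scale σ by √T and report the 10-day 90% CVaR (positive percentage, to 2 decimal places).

8.37%

σ_{10d} = 1.509% × √10 = 4.772%.
ES multiplier = φ(z)/(1−α) = 0.175397/0.1 = 1.754.
ES = 4.772% × 1.754 = 8.370%.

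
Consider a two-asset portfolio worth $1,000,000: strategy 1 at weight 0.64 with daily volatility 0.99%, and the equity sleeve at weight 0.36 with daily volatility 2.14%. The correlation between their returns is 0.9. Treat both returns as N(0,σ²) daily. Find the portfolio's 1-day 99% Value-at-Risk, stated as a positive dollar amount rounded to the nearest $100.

$31,800

σ_p² = 0.64²·0.99² + 0.36²·2.14² + 2·0.9·0.64·0.36·0.99·2.14 = 1.8736 (%²).
σ_p = √1.8736 = 1.369%.
At 99%, z = 2.326.
VaR = 2.326 × 1.369% = 3.184%; on $1,000,000 that is $31,840.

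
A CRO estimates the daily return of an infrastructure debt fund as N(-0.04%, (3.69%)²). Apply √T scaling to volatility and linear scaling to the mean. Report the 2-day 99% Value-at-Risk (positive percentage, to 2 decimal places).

At 99%, z = 2.326.
σ_{2d} = 3.69% × √2 = 5.218%; μ_{2d} = 2 × -0.04% = -0.080%.
VaR = −(-0.080%) + 2.326 × 5.218% = 12.217%.

12.22%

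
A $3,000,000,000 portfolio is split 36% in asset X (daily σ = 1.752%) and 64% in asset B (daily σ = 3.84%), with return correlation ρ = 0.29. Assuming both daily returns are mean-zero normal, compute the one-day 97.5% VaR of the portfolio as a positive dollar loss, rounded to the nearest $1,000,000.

$159,000,000

σ_p² = 0.36²·1.752² + 0.64²·3.84² + 2·0.29·0.36·0.64·1.752·3.84 = 7.3366 (%²).
σ_p = √7.3366 = 2.709%.
At 97.5%, z = 1.960.
VaR = 1.960 × 2.709% = 5.310%; on $3,000,000,000 that is $159,300,000.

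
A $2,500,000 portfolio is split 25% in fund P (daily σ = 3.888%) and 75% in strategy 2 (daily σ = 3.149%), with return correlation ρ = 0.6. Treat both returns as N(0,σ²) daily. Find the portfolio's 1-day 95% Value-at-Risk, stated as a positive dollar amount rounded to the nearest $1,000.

$125,000

σ_p² = 0.25²·3.888² + 0.75²·3.149² + 2·0.6·0.25·0.75·3.888·3.149 = 9.2774 (%²).
σ_p = √9.2774 = 3.046%.
At 95%, z = 1.645.
VaR = 1.645 × 3.046% = 5.011%; on $2,500,000 that is $125,275.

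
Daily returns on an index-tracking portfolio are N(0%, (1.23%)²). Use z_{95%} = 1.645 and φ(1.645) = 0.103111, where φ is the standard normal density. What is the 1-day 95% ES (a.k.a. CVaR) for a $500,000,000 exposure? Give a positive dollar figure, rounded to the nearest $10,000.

$12,680,000

Tail multiplier: φ(z)/(1−α) = 0.103111 / 0.05 = 2.062.
ES = 1.23% × 2.062 = 2.536%.
On $500,000,000: 0.02536 × $500,000,000 = $12,680,000.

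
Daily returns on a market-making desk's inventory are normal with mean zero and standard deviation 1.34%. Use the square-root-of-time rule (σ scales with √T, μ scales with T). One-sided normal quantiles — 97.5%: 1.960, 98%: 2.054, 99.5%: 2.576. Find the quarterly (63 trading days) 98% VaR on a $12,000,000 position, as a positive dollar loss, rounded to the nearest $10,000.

$2,620,000

σ_{63d} = 1.34% × √63 = 10.636%.
VaR = 2.054 × 10.636% = 21.846%.
On $12,000,000: 0.21846 × $12,000,000 = $2,621,520.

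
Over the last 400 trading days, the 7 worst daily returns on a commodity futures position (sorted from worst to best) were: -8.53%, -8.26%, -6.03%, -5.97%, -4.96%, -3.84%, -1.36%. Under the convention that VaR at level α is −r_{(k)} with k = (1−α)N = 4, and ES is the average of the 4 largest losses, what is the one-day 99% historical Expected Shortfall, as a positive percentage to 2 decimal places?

7.20%

The 4 worst returns sum to -28.79%.
ES = −(-28.79%) / 4 = 7.1975% ≈ 7.20%.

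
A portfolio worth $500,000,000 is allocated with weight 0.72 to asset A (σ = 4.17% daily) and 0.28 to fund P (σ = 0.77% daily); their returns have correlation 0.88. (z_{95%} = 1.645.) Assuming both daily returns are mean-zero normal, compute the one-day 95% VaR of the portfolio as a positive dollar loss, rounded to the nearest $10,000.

σ_p² = 0.72²·4.17² + 0.28²·0.77² + 2·0.88·0.72·0.28·4.17·0.77 = 10.2002 (%²).
σ_p = √10.2002 = 3.194%.
VaR = 1.645 × 3.194% = 5.254%; on $500,000,000 that is $26,270,000.

$26,270,000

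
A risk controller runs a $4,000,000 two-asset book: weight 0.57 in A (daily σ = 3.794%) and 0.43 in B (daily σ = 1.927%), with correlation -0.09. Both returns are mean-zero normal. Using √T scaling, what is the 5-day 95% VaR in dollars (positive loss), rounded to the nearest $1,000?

$330,000

σ_p = √(0.57²·3.794² + 0.43²·1.927² + 2·-0.09·0.57·0.43·3.794·1.927) = 2.245%.
σ_{5d} = 2.245% × √5 = 5.020%.
z(95%) = 1.645.
VaR = 1.645 × 5.020% = 8.258%; on $4,000,000 that is $330,320.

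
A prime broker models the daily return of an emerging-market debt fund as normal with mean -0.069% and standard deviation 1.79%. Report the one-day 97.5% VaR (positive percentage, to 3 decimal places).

3.577%

At 97.5% one-sided, z = 1.960.
VaR = −μ + z·σ = −(-0.069%) + 1.960 × 1.79% = 3.577%.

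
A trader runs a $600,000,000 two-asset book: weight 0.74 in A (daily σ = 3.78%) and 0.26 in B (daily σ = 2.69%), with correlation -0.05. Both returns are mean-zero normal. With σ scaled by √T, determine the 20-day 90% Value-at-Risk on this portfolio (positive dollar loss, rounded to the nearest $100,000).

$98,000,000

σ_p = √(0.74²·3.78² + 0.26²·2.69² + 2·-0.05·0.74·0.26·3.78·2.69) = 2.849%.
σ_{20d} = 2.849% × √20 = 12.741%.
z(90%) = 1.282.
VaR = 1.282 × 12.741% = 16.334%; on $600,000,000 that is $98,004,000.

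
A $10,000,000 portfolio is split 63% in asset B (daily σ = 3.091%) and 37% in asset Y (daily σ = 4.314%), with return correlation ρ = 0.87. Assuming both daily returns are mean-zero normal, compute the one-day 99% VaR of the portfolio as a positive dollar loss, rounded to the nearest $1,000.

$797,000

σ_p² = 0.63²·3.091² + 0.37²·4.314² + 2·0.87·0.63·0.37·3.091·4.314 = 11.7483 (%²).
σ_p = √11.7483 = 3.428%.
At 99%, z = 2.326.
VaR = 2.326 × 3.428% = 7.974%; on $10,000,000 that is $797,400.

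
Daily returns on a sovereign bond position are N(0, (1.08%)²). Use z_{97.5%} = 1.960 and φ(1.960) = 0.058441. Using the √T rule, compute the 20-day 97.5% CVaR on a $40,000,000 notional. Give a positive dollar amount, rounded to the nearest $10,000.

$4,520,000

σ_{20d} = 1.08% × √20 = 4.830%.
ES multiplier = φ(z)/(1−α) = 0.058441/0.025 = 2.338.
ES = 4.830% × 2.338 = 11.293%; on $40,000,000: $4,517,200.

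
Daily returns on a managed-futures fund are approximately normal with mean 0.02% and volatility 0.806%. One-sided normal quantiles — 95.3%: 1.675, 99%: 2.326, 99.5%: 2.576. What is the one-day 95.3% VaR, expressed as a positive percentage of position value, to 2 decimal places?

VaR = −μ + z·σ = −(0.02%) + 1.675 × 0.806% = 1.330%.

1.33%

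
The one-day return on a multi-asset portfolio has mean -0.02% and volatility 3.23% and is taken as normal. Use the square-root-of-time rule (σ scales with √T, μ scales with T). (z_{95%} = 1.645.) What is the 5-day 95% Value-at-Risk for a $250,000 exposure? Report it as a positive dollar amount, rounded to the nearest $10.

σ_{5d} = 3.23% × √5 = 7.222%; μ_{5d} = 5 × -0.02% = -0.100%.
VaR = −(-0.100%) + 1.645 × 7.222% = 11.980%.
On $250,000: 0.11980 × $250,000 = $29,950.

$29,950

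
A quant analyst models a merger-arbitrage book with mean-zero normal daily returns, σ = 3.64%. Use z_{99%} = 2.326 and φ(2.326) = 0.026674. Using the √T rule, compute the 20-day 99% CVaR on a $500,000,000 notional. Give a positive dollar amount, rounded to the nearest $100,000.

$217,100,000

σ_{20d} = 3.64% × √20 = 16.279%.
ES multiplier = φ(z)/(1−α) = 0.026674/0.01 = 2.667.
ES = 16.279% × 2.667 = 43.416%; on $500,000,000: $217,080,000.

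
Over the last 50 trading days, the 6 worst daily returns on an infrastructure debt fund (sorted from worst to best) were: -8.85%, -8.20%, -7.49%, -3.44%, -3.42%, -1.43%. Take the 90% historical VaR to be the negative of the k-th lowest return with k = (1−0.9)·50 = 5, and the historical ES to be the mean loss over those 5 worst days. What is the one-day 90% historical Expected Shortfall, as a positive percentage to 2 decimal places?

The 5 worst returns sum to -31.40%.
ES = −(-31.40%) / 5 = 6.28%.

6.28%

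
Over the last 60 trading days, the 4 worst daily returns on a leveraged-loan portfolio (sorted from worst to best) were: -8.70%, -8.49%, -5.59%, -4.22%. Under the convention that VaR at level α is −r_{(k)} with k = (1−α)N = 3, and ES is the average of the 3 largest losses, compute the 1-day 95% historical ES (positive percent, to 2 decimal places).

The 3 worst returns sum to -22.78%.
ES = −(-22.78%) / 3 = 7.5933…% ≈ 7.59%.

7.59%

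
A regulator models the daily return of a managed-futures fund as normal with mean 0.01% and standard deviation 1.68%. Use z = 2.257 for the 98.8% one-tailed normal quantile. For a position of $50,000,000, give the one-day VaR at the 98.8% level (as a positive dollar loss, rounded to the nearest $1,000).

$1,891,000

VaR = −μ + z·σ = −(0.01%) + 2.257 × 1.68% = 3.782%.
On $50,000,000: 0.03782 × $50,000,000 = $1,891,000.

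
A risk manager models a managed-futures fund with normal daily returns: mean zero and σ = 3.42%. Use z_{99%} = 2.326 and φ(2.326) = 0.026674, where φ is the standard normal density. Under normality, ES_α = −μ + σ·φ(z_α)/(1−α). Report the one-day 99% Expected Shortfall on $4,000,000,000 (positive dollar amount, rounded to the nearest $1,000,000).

Tail multiplier: φ(z)/(1−α) = 0.026674 / 0.01 = 2.667.
ES = 3.42% × 2.667 = 9.121%.
On $4,000,000,000: 0.09121 × $4,000,000,000 = $364,840,000.

$365,000,000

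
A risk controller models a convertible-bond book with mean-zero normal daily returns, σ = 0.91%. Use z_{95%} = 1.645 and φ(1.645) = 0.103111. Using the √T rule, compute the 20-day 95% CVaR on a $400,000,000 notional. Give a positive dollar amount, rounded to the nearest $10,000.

$33,570,000

σ_{20d} = 0.91% × √20 = 4.070%.
ES multiplier = φ(z)/(1−α) = 0.103111/0.05 = 2.062.
ES = 4.070% × 2.062 = 8.392%; on $400,000,000: $33,568,000.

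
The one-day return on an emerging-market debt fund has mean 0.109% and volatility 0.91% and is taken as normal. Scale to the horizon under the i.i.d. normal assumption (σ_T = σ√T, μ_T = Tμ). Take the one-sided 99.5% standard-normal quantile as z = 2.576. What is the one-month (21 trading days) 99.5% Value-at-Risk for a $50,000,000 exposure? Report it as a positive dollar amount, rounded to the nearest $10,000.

σ_{21d} = 0.91% × √21 = 4.170%; μ_{21d} = 21 × 0.109% = 2.289%.
VaR = −(2.289%) + 2.576 × 4.170% = 8.453%.
On $50,000,000: 0.08453 × $50,000,000 = $4,226,500.

$4,230,000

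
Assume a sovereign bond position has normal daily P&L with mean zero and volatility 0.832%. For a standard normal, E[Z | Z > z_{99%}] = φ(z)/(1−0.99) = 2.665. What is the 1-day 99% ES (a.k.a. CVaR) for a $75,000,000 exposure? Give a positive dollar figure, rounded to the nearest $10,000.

ES = 0.832% × 2.665 = 2.217%.
On $75,000,000: 0.02217 × $75,000,000 = $1,662,750.

$1,660,000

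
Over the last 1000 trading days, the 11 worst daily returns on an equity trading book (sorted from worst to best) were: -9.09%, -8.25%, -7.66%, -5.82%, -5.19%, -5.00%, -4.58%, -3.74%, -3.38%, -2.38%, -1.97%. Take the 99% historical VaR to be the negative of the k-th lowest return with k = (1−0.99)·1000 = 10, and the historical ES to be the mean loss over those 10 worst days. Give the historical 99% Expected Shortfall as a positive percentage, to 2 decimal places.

The 10 worst returns sum to -55.09%.
ES = −(-55.09%) / 10 = 5.509% ≈ 5.51%.

5.51%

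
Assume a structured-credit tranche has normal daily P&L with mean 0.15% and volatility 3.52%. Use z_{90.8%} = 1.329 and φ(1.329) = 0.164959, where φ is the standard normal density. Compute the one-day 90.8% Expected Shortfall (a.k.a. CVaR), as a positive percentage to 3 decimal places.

Tail multiplier: φ(z)/(1−α) = 0.164959 / 0.092 = 1.793.
ES = −(0.15%) + 3.52% × 1.793 = 6.161%.

6.161%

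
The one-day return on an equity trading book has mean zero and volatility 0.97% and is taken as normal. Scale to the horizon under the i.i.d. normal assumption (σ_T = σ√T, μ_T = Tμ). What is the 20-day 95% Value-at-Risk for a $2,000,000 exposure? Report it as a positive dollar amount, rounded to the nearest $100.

At 95%, z = 1.645.
σ_{20d} = 0.97% × √20 = 4.338%.
VaR = 1.645 × 4.338% = 7.136%.
On $2,000,000: 0.07136 × $2,000,000 = $142,720.

$142,700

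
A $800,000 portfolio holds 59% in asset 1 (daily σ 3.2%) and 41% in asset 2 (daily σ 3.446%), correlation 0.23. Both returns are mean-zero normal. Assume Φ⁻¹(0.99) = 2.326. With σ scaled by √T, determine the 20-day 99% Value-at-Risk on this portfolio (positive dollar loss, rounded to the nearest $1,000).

$217,000

σ_p = √(0.59²·3.2² + 0.41²·3.446² + 2·0.23·0.59·0.41·3.2·3.446) = 2.605%.
σ_{20d} = 2.605% × √20 = 11.650%.
VaR = 2.326 × 11.650% = 27.098%; on $800,000 that is $216,784.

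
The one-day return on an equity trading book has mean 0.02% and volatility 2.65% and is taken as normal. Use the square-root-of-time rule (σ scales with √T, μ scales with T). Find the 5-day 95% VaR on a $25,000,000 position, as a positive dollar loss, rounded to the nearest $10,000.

At 95%, z = 1.645.
σ_{5d} = 2.65% × √5 = 5.926%; μ_{5d} = 5 × 0.02% = 0.100%.
VaR = −(0.100%) + 1.645 × 5.926% = 9.648%.
On $25,000,000: 0.09648 × $25,000,000 = $2,412,000.

$2,410,000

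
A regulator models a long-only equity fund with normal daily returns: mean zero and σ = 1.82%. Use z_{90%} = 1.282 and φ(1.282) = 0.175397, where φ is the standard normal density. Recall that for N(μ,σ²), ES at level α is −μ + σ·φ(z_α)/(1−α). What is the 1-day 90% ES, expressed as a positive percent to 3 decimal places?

3.192%

Tail multiplier: φ(z)/(1−α) = 0.175397 / 0.1 = 1.754.
ES = 1.82% × 1.754 = 3.192%.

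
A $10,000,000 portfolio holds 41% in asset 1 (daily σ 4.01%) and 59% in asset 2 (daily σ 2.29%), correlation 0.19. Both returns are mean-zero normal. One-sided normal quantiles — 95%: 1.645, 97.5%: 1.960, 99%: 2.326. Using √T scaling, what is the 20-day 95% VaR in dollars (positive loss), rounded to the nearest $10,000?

$1,710,000

σ_p = √(0.41²·4.01² + 0.59²·2.29² + 2·0.19·0.41·0.59·4.01·2.29) = 2.318%.
σ_{20d} = 2.318% × √20 = 10.366%.
VaR = 1.645 × 10.366% = 17.052%; on $10,000,000 that is $1,705,200.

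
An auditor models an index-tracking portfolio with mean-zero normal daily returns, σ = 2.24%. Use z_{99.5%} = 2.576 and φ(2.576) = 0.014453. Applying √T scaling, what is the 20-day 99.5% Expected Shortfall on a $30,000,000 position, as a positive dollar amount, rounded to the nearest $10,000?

$8,690,000

σ_{20d} = 2.24% × √20 = 10.018%.
ES multiplier = φ(z)/(1−α) = 0.014453/0.005 = 2.891.
ES = 10.018% × 2.891 = 28.962%; on $30,000,000: $8,688,600.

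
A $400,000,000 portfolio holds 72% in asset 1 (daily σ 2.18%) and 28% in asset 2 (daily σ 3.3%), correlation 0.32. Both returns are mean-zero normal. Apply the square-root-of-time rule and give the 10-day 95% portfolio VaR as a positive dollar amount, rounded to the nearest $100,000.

σ_p = √(0.72²·2.18² + 0.28²·3.3² + 2·0.32·0.72·0.28·2.18·3.3) = 2.060%.
σ_{10d} = 2.060% × √10 = 6.514%.
z(95%) = 1.645.
VaR = 1.645 × 6.514% = 10.716%; on $400,000,000 that is $42,864,000.

$42,900,000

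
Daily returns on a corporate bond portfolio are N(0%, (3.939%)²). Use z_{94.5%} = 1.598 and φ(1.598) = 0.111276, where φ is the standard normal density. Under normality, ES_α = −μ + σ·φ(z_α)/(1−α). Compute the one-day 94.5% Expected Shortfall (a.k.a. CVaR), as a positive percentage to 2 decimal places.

Tail multiplier: φ(z)/(1−α) = 0.111276 / 0.055 = 2.023.
ES = 3.939% × 2.023 = 7.969%.

7.97%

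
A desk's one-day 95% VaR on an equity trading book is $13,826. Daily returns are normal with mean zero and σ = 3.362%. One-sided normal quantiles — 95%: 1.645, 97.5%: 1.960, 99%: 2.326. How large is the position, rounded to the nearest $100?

$250,000

VaR as a fraction of value: z·σ = 1.645 × 3.362% = 5.53049%.
Position = $13,826 / 0.0553049 = $249,996.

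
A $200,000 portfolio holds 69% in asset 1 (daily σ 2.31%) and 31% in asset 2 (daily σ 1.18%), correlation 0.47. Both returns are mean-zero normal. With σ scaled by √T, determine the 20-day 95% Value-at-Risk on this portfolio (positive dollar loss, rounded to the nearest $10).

σ_p = √(0.69²·2.31² + 0.31²·1.18² + 2·0.47·0.69·0.31·2.31·1.18) = 1.795%.
σ_{20d} = 1.795% × √20 = 8.027%.
z(95%) = 1.645.
VaR = 1.645 × 8.027% = 13.204%; on $200,000 that is $26,408.

$26,410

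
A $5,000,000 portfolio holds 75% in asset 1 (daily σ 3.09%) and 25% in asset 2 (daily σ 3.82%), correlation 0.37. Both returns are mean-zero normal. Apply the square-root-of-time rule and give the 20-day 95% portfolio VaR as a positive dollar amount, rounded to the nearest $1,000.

σ_p = √(0.75²·3.09² + 0.25²·3.82² + 2·0.37·0.75·0.25·3.09·3.82) = 2.814%.
σ_{20d} = 2.814% × √20 = 12.585%.
z(95%) = 1.645.
VaR = 1.645 × 12.585% = 20.702%; on $5,000,000 that is $1,035,100.

$1,035,000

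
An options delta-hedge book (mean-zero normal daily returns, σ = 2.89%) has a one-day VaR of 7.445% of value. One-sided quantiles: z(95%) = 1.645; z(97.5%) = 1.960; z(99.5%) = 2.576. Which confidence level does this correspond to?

Implied z = VaR/σ = 7.445 / 2.89 = 2.576.
This matches z(99.5%) = 2.576.

99.5%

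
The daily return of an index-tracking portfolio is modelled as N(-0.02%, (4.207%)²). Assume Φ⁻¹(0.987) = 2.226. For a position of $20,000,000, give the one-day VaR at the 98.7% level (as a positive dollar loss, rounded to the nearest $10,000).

$1,880,000

VaR = −μ + z·σ = −(-0.02%) + 2.226 × 4.207% = 9.385%.
On $20,000,000: 0.09385 × $20,000,000 = $1,877,000.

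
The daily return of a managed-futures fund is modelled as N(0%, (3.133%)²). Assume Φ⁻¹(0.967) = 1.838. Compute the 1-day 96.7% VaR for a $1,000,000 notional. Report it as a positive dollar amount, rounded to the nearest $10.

VaR = z·σ = 1.838 × 3.133% = 5.758%.
On $1,000,000: 0.05758 × $1,000,000 = $57,580.

$57,580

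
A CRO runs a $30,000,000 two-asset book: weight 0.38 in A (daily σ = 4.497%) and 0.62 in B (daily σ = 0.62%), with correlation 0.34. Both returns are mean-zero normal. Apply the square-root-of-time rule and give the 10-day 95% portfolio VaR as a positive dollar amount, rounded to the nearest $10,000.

σ_p = √(0.38²·4.497² + 0.62²·0.62² + 2·0.34·0.38·0.62·4.497·0.62) = 1.875%.
σ_{10d} = 1.875% × √10 = 5.929%.
z(95%) = 1.645.
VaR = 1.645 × 5.929% = 9.753%; on $30,000,000 that is $2,925,900.

$2,930,000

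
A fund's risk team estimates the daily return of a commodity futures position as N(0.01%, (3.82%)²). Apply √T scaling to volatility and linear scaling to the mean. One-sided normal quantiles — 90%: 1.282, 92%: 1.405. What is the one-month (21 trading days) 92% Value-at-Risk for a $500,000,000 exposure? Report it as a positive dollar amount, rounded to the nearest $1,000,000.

σ_{21d} = 3.82% × √21 = 17.505%; μ_{21d} = 21 × 0.01% = 0.210%.
VaR = −(0.210%) + 1.405 × 17.505% = 24.385%.
On $500,000,000: 0.24385 × $500,000,000 = $121,925,000.

$122,000,000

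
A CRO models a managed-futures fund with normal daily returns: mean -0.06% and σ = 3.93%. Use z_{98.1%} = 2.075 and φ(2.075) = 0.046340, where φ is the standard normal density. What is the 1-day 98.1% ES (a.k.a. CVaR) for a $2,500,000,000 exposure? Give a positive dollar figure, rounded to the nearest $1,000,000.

$241,000,000

Tail multiplier: φ(z)/(1−α) = 0.046340 / 0.019 = 2.439.
ES = −(-0.06%) + 3.93% × 2.439 = 9.645%.
On $2,500,000,000: 0.09645 × $2,500,000,000 = $241,125,000.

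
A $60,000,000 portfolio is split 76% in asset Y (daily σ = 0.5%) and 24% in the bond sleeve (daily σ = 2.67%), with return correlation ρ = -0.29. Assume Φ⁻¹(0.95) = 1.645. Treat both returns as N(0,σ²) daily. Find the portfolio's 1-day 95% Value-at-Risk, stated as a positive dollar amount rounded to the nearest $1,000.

σ_p² = 0.76²·0.5² + 0.24²·2.67² + 2·-0.29·0.76·0.24·0.5·2.67 = 0.4138 (%²).
σ_p = √0.4138 = 0.643%.
VaR = 1.645 × 0.643% = 1.058%; on $60,000,000 that is $634,800.

$635,000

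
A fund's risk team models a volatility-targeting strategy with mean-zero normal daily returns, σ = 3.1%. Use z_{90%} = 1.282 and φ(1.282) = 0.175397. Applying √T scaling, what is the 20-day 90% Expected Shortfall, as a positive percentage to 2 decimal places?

24.32%

σ_{20d} = 3.1% × √20 = 13.864%.
ES multiplier = φ(z)/(1−α) = 0.175397/0.1 = 1.754.
ES = 13.864% × 1.754 = 24.317%.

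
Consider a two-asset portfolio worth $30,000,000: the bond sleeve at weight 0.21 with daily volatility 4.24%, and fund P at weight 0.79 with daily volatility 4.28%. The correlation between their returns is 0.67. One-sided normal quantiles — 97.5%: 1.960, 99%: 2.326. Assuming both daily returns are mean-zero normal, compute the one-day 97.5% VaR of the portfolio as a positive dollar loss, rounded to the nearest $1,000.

σ_p² = 0.21²·4.24² + 0.79²·4.28² + 2·0.67·0.21·0.79·4.24·4.28 = 16.2596 (%²).
σ_p = √16.2596 = 4.032%.
VaR = 1.960 × 4.032% = 7.903%; on $30,000,000 that is $2,370,900.

$2,371,000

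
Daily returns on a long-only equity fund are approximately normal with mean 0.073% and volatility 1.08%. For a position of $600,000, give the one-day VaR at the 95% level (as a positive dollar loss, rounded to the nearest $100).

At 95% one-sided, z = 1.645.
VaR = −μ + z·σ = −(0.073%) + 1.645 × 1.08% = 1.704%.
On $600,000: 0.01704 × $600,000 = $10,224.

$10,200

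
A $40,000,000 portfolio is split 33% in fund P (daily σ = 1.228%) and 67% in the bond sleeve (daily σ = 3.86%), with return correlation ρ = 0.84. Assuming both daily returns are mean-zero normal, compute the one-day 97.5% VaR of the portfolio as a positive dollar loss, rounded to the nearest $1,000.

$2,301,000

σ_p² = 0.33²·1.228² + 0.67²·3.86² + 2·0.84·0.33·0.67·1.228·3.86 = 8.6133 (%²).
σ_p = √8.6133 = 2.935%.
At 97.5%, z = 1.960.
VaR = 1.960 × 2.935% = 5.753%; on $40,000,000 that is $2,301,200.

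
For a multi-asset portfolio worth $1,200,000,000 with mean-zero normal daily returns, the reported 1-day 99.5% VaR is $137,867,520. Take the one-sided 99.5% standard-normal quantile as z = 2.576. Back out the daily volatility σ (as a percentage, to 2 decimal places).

VaR as a fraction: $137,867,520 / $1,200,000,000 = 11.489%.
σ = VaR / z = 11.489% / 2.576 = 4.460%.

4.46%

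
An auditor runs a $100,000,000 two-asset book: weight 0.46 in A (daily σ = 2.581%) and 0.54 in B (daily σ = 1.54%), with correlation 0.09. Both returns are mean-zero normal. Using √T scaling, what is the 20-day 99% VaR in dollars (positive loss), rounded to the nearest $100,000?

σ_p = √(0.46²·2.581² + 0.54²·1.54² + 2·0.09·0.46·0.54·2.581·1.54) = 1.510%.
σ_{20d} = 1.510% × √20 = 6.753%.
z(99%) = 2.326.
VaR = 2.326 × 6.753% = 15.707%; on $100,000,000 that is $15,707,000.

$15,700,000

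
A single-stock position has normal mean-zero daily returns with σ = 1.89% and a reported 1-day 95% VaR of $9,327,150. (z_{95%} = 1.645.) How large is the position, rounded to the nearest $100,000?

VaR as a fraction of value: z·σ = 1.645 × 1.89% = 3.10905%.
Position = $9,327,150 / 0.0310905 = $300,000,000.

$300,000,000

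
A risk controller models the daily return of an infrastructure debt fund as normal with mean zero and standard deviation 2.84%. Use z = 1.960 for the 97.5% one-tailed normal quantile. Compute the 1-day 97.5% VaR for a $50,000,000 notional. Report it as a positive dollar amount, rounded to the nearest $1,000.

$2,783,000

VaR = z·σ = 1.960 × 2.84% = 5.566%.
On $50,000,000: 0.05566 × $50,000,000 = $2,783,000.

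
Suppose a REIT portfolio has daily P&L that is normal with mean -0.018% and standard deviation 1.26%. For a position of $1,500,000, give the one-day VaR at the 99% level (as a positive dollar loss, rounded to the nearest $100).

$44,200

At 99% one-sided, z = 2.326.
VaR = −μ + z·σ = −(-0.018%) + 2.326 × 1.26% = 2.949%.
On $1,500,000: 0.02949 × $1,500,000 = $44,235.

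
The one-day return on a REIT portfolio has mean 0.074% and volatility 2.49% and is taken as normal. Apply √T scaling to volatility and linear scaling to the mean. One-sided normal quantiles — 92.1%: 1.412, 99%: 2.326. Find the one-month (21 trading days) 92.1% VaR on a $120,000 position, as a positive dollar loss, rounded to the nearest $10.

$17,470

σ_{21d} = 2.49% × √21 = 11.411%; μ_{21d} = 21 × 0.074% = 1.554%.
VaR = −(1.554%) + 1.412 × 11.411% = 14.558%.
On $120,000: 0.14558 × $120,000 = $17,470.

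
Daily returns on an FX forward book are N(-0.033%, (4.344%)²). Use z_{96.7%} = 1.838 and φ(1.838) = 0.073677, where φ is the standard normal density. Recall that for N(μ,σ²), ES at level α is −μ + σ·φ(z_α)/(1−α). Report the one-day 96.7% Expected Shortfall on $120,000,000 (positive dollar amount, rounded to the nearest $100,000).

$11,700,000

Tail multiplier: φ(z)/(1−α) = 0.073677 / 0.033 = 2.233.
ES = −(-0.033%) + 4.344% × 2.233 = 9.733%.
On $120,000,000: 0.09733 × $120,000,000 = $11,679,600.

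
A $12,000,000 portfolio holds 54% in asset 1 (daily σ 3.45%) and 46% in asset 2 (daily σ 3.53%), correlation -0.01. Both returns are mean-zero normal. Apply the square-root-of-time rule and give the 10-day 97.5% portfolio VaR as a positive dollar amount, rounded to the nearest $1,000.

σ_p = √(0.54²·3.45² + 0.46²·3.53² + 2·-0.01·0.54·0.46·3.45·3.53) = 2.459%.
σ_{10d} = 2.459% × √10 = 7.776%.
z(97.5%) = 1.960.
VaR = 1.960 × 7.776% = 15.241%; on $12,000,000 that is $1,828,920.

$1,829,000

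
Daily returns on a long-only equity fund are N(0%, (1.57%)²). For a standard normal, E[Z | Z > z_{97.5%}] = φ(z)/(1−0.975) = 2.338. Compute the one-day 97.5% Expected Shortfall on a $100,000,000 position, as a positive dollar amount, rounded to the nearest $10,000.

$3,670,000

ES = 1.57% × 2.338 = 3.671%.
On $100,000,000: 0.03671 × $100,000,000 = $3,671,000.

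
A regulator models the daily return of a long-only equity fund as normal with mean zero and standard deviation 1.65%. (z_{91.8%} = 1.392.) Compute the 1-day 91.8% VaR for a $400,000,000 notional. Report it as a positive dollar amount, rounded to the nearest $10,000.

$9,190,000

VaR = z·σ = 1.392 × 1.65% = 2.297%.
On $400,000,000: 0.02297 × $400,000,000 = $9,188,000.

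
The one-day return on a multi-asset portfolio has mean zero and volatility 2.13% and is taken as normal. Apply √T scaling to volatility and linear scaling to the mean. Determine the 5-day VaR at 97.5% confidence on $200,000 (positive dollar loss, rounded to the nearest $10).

At 97.5%, z = 1.960.
σ_{5d} = 2.13% × √5 = 4.763%.
VaR = 1.960 × 4.763% = 9.335%.
On $200,000: 0.09335 × $200,000 = $18,670.

$18,670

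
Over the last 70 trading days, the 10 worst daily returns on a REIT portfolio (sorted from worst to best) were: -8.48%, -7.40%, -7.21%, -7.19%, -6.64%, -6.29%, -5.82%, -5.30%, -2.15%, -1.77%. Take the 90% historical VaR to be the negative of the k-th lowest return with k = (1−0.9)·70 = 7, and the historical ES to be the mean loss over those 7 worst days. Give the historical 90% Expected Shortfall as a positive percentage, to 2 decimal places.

7.00%

The 7 worst returns sum to -49.03%.
ES = −(-49.03%) / 7 = 7.0042…% ≈ 7.00%.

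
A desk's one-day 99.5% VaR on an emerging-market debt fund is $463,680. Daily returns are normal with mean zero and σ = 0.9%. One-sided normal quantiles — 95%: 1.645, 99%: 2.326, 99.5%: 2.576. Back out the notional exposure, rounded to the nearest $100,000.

$20,000,000

VaR as a fraction of value: z·σ = 2.576 × 0.9% = 2.3184%.
Position = $463,680 / 0.023184 = $20,000,000.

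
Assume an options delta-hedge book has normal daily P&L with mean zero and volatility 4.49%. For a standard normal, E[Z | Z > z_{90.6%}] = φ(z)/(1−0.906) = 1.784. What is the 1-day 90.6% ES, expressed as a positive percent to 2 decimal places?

8.01%

ES = 4.49% × 1.784 = 8.010%.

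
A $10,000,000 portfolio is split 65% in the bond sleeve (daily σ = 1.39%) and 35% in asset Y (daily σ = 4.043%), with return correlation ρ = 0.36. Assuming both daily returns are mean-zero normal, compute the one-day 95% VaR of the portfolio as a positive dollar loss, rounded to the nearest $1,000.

σ_p² = 0.65²·1.39² + 0.35²·4.043² + 2·0.36·0.65·0.35·1.39·4.043 = 3.7392 (%²).
σ_p = √3.7392 = 1.934%.
At 95%, z = 1.645.
VaR = 1.645 × 1.934% = 3.181%; on $10,000,000 that is $318,100.

$318,000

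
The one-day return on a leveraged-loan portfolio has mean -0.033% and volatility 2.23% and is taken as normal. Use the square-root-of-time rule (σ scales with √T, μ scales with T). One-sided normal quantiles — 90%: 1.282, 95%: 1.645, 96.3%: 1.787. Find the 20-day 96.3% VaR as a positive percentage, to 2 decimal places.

σ_{20d} = 2.23% × √20 = 9.973%; μ_{20d} = 20 × -0.033% = -0.660%.
VaR = −(-0.660%) + 1.787 × 9.973% = 18.482%.

18.48%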